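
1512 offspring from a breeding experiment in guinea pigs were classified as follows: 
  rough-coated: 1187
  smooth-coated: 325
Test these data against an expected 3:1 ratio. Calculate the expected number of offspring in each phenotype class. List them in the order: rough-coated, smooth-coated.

1134, 378

The 3:1 ratio has 4 parts, so with N = 1512 the expected counts are:
  rough-coated: 1512 × 3/4 = 1134
  smooth-coated: 1512 × 1/4 = 378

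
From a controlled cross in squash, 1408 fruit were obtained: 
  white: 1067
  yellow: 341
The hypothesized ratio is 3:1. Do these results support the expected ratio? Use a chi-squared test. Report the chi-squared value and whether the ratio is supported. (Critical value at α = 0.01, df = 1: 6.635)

Under the 3:1 hypothesis (Σ ratio = 4, N = 1408):
  white: 1408 × 3/4 = 1056
  yellow: 1408 × 1/4 = 352
χ² = Σ (O − E)² / E
  white: (1067 − 1056)² / 1056 = 0.1146
  yellow: (341 − 352)² / 352 = 0.3438
χ² = 0.1146 + 0.3438 = 0.4584 ≈ 0.458
Degrees of freedom = 2 − 1 = 1; critical value at α = 0.01 is 6.635.
Since 0.458 < 6.635, we fail to reject the null hypothesis — the data are consistent with the 3:1 ratio.

0.458; consistent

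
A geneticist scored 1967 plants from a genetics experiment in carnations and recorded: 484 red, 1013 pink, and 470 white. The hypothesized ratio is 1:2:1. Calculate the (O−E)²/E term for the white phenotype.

0.962

Total ratio parts = 4. Expected numbers out of 1967:
  red: 1967 × 1/4 = 491.75
  pink: 1967 × 2/4 = 983.5
  white: 1967 × 1/4 = 491.75
Contribution of white: (470 − 491.75)² / 491.75 = 0.9620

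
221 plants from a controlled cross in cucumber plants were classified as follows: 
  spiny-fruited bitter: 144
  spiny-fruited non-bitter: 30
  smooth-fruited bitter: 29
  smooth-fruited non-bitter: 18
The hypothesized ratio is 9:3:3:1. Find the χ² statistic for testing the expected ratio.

Under the 9:3:3:1 hypothesis (Σ ratio = 16, N = 221):
  spiny-fruited bitter: 221 × 9/16 = 124.3125
  spiny-fruited non-bitter: 221 × 3/16 = 41.4375
  smooth-fruited bitter: 221 × 3/16 = 41.4375
  smooth-fruited non-bitter: 221 × 1/16 = 13.8125
χ² = Σ (O − E)² / E
  spiny-fruited bitter: (144 − 124.3125)² / 124.3125 = 3.1179
  spiny-fruited non-bitter: (30 − 41.4375)² / 41.4375 = 3.1570
  smooth-fruited bitter: (29 − 41.4375)² / 41.4375 = 3.7331
  smooth-fruited non-bitter: (18 − 13.8125)² / 13.8125 = 1.2695
χ² = 3.1179 + 3.1570 + 3.7331 + 1.2695 = 11.2775 ≈ 11.278

11.278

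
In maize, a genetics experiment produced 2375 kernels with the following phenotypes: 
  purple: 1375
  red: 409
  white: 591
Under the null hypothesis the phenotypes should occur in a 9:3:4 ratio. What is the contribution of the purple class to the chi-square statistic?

1.142

Total ratio parts = 16. Expected numbers out of 2375:
  purple: 2375 × 9/16 = 1335.9375
  red: 2375 × 3/16 = 445.3125
  white: 2375 × 4/16 = 593.75
Contribution of purple: (1375 − 1335.9375)² / 1335.9375 = 1.1422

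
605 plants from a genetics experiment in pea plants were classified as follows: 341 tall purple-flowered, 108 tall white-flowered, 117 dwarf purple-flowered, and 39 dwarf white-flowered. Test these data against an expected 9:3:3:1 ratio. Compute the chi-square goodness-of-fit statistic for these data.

0.411

Under the 9:3:3:1 hypothesis (Σ ratio = 16, N = 605):
  tall purple-flowered: 605 × 9/16 = 340.3125
  tall white-flowered: 605 × 3/16 = 113.4375
  dwarf purple-flowered: 605 × 3/16 = 113.4375
  dwarf white-flowered: 605 × 1/16 = 37.8125
χ² = Σ (O − E)² / E
  tall purple-flowered: (341 − 340.3125)² / 340.3125 = 0.0014
  tall white-flowered: (108 − 113.4375)² / 113.4375 = 0.2606
  dwarf purple-flowered: (117 − 113.4375)² / 113.4375 = 0.1119
  dwarf white-flowered: (39 − 37.8125)² / 37.8125 = 0.0373
χ² = 0.0014 + 0.2606 + 0.1119 + 0.0373 = 0.4112 ≈ 0.411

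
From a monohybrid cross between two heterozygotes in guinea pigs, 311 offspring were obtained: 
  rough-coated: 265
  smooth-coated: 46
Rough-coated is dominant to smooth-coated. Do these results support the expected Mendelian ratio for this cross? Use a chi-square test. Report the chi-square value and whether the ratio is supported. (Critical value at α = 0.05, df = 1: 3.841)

For a monohybrid cross between heterozygotes with complete dominance, the expected phenotypic ratio is 3:1.
Expected counts for N = 311 under a 3:1 ratio (total parts = 4):
  rough-coated: 311 × 3/4 = 233.25
  smooth-coated: 311 × 1/4 = 77.75
χ² = Σ (O − E)² / E
  rough-coated: (265 − 233.25)² / 233.25 = 4.3218
  smooth-coated: (46 − 77.75)² / 77.75 = 12.9654
χ² = 4.3218 + 12.9654 = 17.2872 ≈ 17.287
Degrees of freedom = 2 − 1 = 1; critical value at α = 0.05 is 3.841.
Since 17.287 > 3.841, we reject the null hypothesis — the data do not fit the 3:1 ratio.

17.287; not consistent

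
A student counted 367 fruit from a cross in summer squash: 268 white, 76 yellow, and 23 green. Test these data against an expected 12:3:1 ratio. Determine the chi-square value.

Expected counts for N = 367 under a 12:3:1 ratio (total parts = 16):
  white: 367 × 12/16 = 275.25
  yellow: 367 × 3/16 = 68.8125
  green: 367 × 1/16 = 22.9375
χ² = Σ (O − E)² / E
  white: (268 − 275.25)² / 275.25 = 0.1910
  yellow: (76 − 68.8125)² / 68.8125 = 0.7507
  green: (23 − 22.9375)² / 22.9375 = 0.0002
χ² = 0.1910 + 0.7507 + 0.0002 = 0.9419 ≈ 0.942

0.942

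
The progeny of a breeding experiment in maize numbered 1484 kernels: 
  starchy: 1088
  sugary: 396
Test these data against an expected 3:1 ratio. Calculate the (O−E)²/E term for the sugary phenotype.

Expected counts for N = 1484 under a 3:1 ratio (total parts = 4):
  starchy: 1484 × 3/4 = 1113
  sugary: 1484 × 1/4 = 371
Contribution of sugary: (396 − 371)² / 371 = 1.6846

1.685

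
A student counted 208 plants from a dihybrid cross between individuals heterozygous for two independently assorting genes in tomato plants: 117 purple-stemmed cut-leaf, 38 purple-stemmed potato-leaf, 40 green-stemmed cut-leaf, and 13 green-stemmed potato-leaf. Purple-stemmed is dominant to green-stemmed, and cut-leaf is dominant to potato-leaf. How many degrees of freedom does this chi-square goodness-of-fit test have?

3

A dihybrid F₂ with independent assortment and complete dominance at both loci gives a 9:3:3:1 phenotypic ratio.
A goodness-of-fit test with 4 phenotype classes has df = 4 − 1 = 3.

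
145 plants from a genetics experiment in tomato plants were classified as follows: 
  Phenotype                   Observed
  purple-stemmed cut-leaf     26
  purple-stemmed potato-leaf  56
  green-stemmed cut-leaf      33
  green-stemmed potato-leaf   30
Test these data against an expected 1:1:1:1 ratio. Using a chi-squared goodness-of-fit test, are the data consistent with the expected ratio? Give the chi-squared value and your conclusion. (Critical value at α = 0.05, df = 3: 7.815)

15.028; not consistent

Total ratio parts = 4. Expected numbers out of 145:
  purple-stemmed cut-leaf: 145 × 1/4 = 36.25
  purple-stemmed potato-leaf: 145 × 1/4 = 36.25
  green-stemmed cut-leaf: 145 × 1/4 = 36.25
  green-stemmed potato-leaf: 145 × 1/4 = 36.25
χ² = Σ (O − E)² / E
  purple-stemmed cut-leaf: (26 − 36.25)² / 36.25 = 2.8983
  purple-stemmed potato-leaf: (56 − 36.25)² / 36.25 = 10.7603
  green-stemmed cut-leaf: (33 − 36.25)² / 36.25 = 0.2914
  green-stemmed potato-leaf: (30 − 36.25)² / 36.25 = 1.0776
χ² = 2.8983 + 10.7603 + 0.2914 + 1.0776 = 15.0276 ≈ 15.028
Degrees of freedom = 4 − 1 = 3; critical value at α = 0.05 is 7.815.
Since 15.028 > 7.815, we reject the null hypothesis — the data do not fit the 1:1:1:1 ratio.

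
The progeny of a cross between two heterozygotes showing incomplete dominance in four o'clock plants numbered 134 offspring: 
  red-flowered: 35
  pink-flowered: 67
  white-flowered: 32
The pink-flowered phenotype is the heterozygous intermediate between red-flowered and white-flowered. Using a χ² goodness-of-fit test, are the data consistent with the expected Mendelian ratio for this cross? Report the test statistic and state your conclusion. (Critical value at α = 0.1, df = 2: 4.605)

0.134; consistent

With incomplete dominance, a heterozygote × heterozygote cross gives a 1:2:1 phenotypic ratio.
The 1:2:1 ratio has 4 parts, so with N = 134 the expected counts are:
  red-flowered: 134 × 1/4 = 33.5
  pink-flowered: 134 × 2/4 = 67
  white-flowered: 134 × 1/4 = 33.5
χ² = Σ (O − E)² / E
  red-flowered: (35 − 33.5)² / 33.5 = 0.0672
  pink-flowered: (67 − 67)² / 67 = 0.0000
  white-flowered: (32 − 33.5)² / 33.5 = 0.0672
χ² = 0.0672 + 0.0000 + 0.0672 = 0.1344 ≈ 0.134
Degrees of freedom = 3 − 1 = 2; critical value at α = 0.1 is 4.605.
Since 0.134 < 4.605, we fail to reject the null hypothesis — the data are consistent with the 1:2:1 ratio.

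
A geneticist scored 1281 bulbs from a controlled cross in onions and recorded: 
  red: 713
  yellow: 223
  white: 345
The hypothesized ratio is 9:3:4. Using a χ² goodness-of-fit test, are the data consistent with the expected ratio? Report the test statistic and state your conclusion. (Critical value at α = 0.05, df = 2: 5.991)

3.222; consistent

Expected counts for N = 1281 under a 9:3:4 ratio (total parts = 16):
  red: 1281 × 9/16 = 720.5625
  yellow: 1281 × 3/16 = 240.1875
  white: 1281 × 4/16 = 320.25
χ² = Σ (O − E)² / E
  red: (713 − 720.5625)² / 720.5625 = 0.0794
  yellow: (223 − 240.1875)² / 240.1875 = 1.2299
  white: (345 − 320.25)² / 320.25 = 1.9128
χ² = 0.0794 + 1.2299 + 1.9128 = 3.2221 ≈ 3.222
Degrees of freedom = 3 − 1 = 2; critical value at α = 0.05 is 5.991.
Since 3.222 < 5.991, we fail to reject the null hypothesis — the data are consistent with the 9:3:4 ratio.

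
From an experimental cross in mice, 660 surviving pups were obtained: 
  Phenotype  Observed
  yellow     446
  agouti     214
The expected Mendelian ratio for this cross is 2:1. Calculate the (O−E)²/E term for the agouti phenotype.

Under the 2:1 hypothesis (Σ ratio = 3, N = 660):
  yellow: 660 × 2/3 = 440
  agouti: 660 × 1/3 = 220
Contribution of agouti: (214 − 220)² / 220 = 0.1636

0.164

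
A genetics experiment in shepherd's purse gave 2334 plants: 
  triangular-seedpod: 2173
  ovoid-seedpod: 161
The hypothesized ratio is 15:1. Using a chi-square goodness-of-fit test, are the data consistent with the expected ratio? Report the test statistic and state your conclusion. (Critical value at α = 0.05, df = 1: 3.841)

Under the 15:1 hypothesis (Σ ratio = 16, N = 2334):
  triangular-seedpod: 2334 × 15/16 = 2188.125
  ovoid-seedpod: 2334 × 1/16 = 145.875
χ² = Σ (O − E)² / E
  triangular-seedpod: (2173 − 2188.125)² / 2188.125 = 0.1045
  ovoid-seedpod: (161 − 145.875)² / 145.875 = 1.5682
χ² = 0.1045 + 1.5682 = 1.6727 ≈ 1.673
Degrees of freedom = 2 − 1 = 1; critical value at α = 0.05 is 3.841.
Since 1.673 < 3.841, we fail to reject the null hypothesis — the data are consistent with the 15:1 ratio.

1.673; consistent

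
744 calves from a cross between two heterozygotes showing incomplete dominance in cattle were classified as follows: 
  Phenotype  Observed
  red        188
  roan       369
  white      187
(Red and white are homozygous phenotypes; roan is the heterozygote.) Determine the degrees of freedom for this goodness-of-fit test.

With incomplete dominance, a heterozygote × heterozygote cross gives a 1:2:1 phenotypic ratio.
A goodness-of-fit test with 3 phenotype classes has df = 3 − 1 = 2.

2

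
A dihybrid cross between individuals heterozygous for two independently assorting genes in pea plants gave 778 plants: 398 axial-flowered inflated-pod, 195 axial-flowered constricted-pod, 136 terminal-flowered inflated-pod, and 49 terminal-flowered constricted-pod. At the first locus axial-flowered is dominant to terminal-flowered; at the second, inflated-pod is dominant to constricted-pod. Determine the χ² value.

20.803

A dihybrid F₂ with independent assortment and complete dominance at both loci gives a 9:3:3:1 phenotypic ratio.
Total ratio parts = 16. Expected numbers out of 778:
  axial-flowered inflated-pod: 778 × 9/16 = 437.625
  axial-flowered constricted-pod: 778 × 3/16 = 145.875
  terminal-flowered inflated-pod: 778 × 3/16 = 145.875
  terminal-flowered constricted-pod: 778 × 1/16 = 48.625
χ² = Σ (O − E)² / E
  axial-flowered inflated-pod: (398 − 437.625)² / 437.625 = 3.5879
  axial-flowered constricted-pod: (195 − 145.875)² / 145.875 = 16.5434
  terminal-flowered inflated-pod: (136 − 145.875)² / 145.875 = 0.6685
  terminal-flowered constricted-pod: (49 − 48.625)² / 48.625 = 0.0029
χ² = 3.5879 + 16.5434 + 0.6685 + 0.0029 = 20.8027 ≈ 20.803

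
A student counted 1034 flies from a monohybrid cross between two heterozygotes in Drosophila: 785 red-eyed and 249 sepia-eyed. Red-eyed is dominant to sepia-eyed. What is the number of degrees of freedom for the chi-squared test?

1

For a monohybrid cross between heterozygotes with complete dominance, the expected phenotypic ratio is 3:1.
A goodness-of-fit test with 2 phenotype classes has df = 2 − 1 = 1.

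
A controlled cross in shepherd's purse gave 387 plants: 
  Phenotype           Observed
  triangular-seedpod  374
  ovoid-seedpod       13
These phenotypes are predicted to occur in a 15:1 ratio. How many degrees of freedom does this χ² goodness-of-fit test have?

1

A goodness-of-fit test with 2 phenotype classes has df = 2 − 1 = 1.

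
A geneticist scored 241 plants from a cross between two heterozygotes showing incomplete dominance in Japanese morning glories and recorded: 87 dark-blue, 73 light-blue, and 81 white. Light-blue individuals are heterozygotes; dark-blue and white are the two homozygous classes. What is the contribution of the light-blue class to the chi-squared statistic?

18.724

With incomplete dominance, a heterozygote × heterozygote cross gives a 1:2:1 phenotypic ratio.
Under the 1:2:1 hypothesis (Σ ratio = 4, N = 241):
  dark-blue: 241 × 1/4 = 60.25
  light-blue: 241 × 2/4 = 120.5
  white: 241 × 1/4 = 60.25
Contribution of light-blue: (73 − 120.5)² / 120.5 = 18.7241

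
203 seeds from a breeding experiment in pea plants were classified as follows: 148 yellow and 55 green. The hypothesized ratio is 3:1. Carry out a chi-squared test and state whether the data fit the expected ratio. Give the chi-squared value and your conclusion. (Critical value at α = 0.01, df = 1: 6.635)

0.475; consistent

The 3:1 ratio has 4 parts, so with N = 203 the expected counts are:
  yellow: 203 × 3/4 = 152.25
  green: 203 × 1/4 = 50.75
χ² = Σ (O − E)² / E
  yellow: (148 − 152.25)² / 152.25 = 0.1186
  green: (55 − 50.75)² / 50.75 = 0.3559
χ² = 0.1186 + 0.3559 = 0.4745 ≈ 0.475
Degrees of freedom = 2 − 1 = 1; critical value at α = 0.01 is 6.635.
Since 0.475 < 6.635, we fail to reject the null hypothesis — the data are consistent with the 3:1 ratio.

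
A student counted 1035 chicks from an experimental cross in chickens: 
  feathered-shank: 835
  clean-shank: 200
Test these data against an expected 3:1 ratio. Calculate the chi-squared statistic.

Under the 3:1 hypothesis (Σ ratio = 4, N = 1035):
  feathered-shank: 1035 × 3/4 = 776.25
  clean-shank: 1035 × 1/4 = 258.75
χ² = Σ (O − E)² / E
  feathered-shank: (835 − 776.25)² / 776.25 = 4.4465
  clean-shank: (200 − 258.75)² / 258.75 = 13.3394
χ² = 4.4465 + 13.3394 = 17.7859 ≈ 17.786

17.786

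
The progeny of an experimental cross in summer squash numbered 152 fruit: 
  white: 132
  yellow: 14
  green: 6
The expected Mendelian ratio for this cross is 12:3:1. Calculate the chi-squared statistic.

11.509

Under the 12:3:1 hypothesis (Σ ratio = 16, N = 152):
  white: 152 × 12/16 = 114
  yellow: 152 × 3/16 = 28.5
  green: 152 × 1/16 = 9.5
χ² = Σ (O − E)² / E
  white: (132 − 114)² / 114 = 2.8421
  yellow: (14 − 28.5)² / 28.5 = 7.3772
  green: (6 − 9.5)² / 9.5 = 1.2895
χ² = 2.8421 + 7.3772 + 1.2895 = 11.5088 ≈ 11.509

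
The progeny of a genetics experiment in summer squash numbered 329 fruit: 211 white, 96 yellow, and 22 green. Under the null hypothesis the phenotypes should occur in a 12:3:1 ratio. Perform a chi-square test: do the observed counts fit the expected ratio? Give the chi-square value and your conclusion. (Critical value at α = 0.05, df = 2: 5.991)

24.366; not consistent

Total ratio parts = 16. Expected numbers out of 329:
  white: 329 × 12/16 = 246.75
  yellow: 329 × 3/16 = 61.6875
  green: 329 × 1/16 = 20.5625
χ² = Σ (O − E)² / E
  white: (211 − 246.75)² / 246.75 = 5.1796
  yellow: (96 − 61.6875)² / 61.6875 = 19.0857
  green: (22 − 20.5625)² / 20.5625 = 0.1005
χ² = 5.1796 + 19.0857 + 0.1005 = 24.3658 ≈ 24.366
Degrees of freedom = 3 − 1 = 2; critical value at α = 0.05 is 5.991.
Since 24.366 > 5.991, we reject the null hypothesis — the data do not fit the 12:3:1 ratio.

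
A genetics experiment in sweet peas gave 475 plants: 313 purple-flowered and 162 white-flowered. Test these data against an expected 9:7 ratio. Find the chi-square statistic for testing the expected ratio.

Total ratio parts = 16. Expected numbers out of 475:
  purple-flowered: 475 × 9/16 = 267.1875
  white-flowered: 475 × 7/16 = 207.8125
χ² = Σ (O − E)² / E
  purple-flowered: (313 − 267.1875)² / 267.1875 = 7.8551
  white-flowered: (162 − 207.8125)² / 207.8125 = 10.0994
χ² = 7.8551 + 10.0994 = 17.9545 ≈ 17.955

17.955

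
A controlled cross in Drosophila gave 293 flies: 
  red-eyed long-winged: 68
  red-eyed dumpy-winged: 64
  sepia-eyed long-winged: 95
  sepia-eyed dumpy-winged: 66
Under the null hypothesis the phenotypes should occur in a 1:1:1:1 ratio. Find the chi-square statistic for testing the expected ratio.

8.720

Total ratio parts = 4. Expected numbers out of 293:
  red-eyed long-winged: 293 × 1/4 = 73.25
  red-eyed dumpy-winged: 293 × 1/4 = 73.25
  sepia-eyed long-winged: 293 × 1/4 = 73.25
  sepia-eyed dumpy-winged: 293 × 1/4 = 73.25
χ² = Σ (O − E)² / E
  red-eyed long-winged: (68 − 73.25)² / 73.25 = 0.3763
  red-eyed dumpy-winged: (64 − 73.25)² / 73.25 = 1.1681
  sepia-eyed long-winged: (95 − 73.25)² / 73.25 = 6.4582
  sepia-eyed dumpy-winged: (66 − 73.25)² / 73.25 = 0.7176
χ² = 0.3763 + 1.1681 + 6.4582 + 0.7176 = 8.7202 ≈ 8.720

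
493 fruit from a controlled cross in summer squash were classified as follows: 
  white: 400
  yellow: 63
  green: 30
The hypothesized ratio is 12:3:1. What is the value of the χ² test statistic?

11.871

Under the 12:3:1 hypothesis (Σ ratio = 16, N = 493):
  white: 493 × 12/16 = 369.75
  yellow: 493 × 3/16 = 92.4375
  green: 493 × 1/16 = 30.8125
χ² = Σ (O − E)² / E
  white: (400 − 369.75)² / 369.75 = 2.4748
  yellow: (63 − 92.4375)² / 92.4375 = 9.3746
  green: (30 − 30.8125)² / 30.8125 = 0.0214
χ² = 2.4748 + 9.3746 + 0.0214 = 11.8708 ≈ 11.871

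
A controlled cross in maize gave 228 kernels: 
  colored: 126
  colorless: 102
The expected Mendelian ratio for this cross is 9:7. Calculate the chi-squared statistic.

Total ratio parts = 16. Expected numbers out of 228:
  colored: 228 × 9/16 = 128.25
  colorless: 228 × 7/16 = 99.75
χ² = Σ (O − E)² / E
  colored: (126 − 128.25)² / 128.25 = 0.0395
  colorless: (102 − 99.75)² / 99.75 = 0.0508
χ² = 0.0395 + 0.0508 = 0.0903 ≈ 0.090

0.090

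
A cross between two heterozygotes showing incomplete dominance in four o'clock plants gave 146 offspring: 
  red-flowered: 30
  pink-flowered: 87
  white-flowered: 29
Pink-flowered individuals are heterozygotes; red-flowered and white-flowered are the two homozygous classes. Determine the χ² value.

With incomplete dominance, a heterozygote × heterozygote cross gives a 1:2:1 phenotypic ratio.
Total ratio parts = 4. Expected numbers out of 146:
  red-flowered: 146 × 1/4 = 36.5
  pink-flowered: 146 × 2/4 = 73
  white-flowered: 146 × 1/4 = 36.5
χ² = Σ (O − E)² / E
  red-flowered: (30 − 36.5)² / 36.5 = 1.1575
  pink-flowered: (87 − 73)² / 73 = 2.6849
  white-flowered: (29 − 36.5)² / 36.5 = 1.5411
χ² = 1.1575 + 2.6849 + 1.5411 = 5.3835 ≈ 5.384

5.384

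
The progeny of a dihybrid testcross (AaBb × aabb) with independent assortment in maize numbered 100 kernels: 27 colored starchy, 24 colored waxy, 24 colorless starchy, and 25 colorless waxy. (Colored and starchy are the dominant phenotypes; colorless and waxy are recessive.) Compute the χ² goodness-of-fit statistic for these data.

0.240

A dihybrid testcross with independent assortment gives a 1:1:1:1 ratio.
Under the 1:1:1:1 hypothesis (Σ ratio = 4, N = 100):
  colored starchy: 100 × 1/4 = 25
  colored waxy: 100 × 1/4 = 25
  colorless starchy: 100 × 1/4 = 25
  colorless waxy: 100 × 1/4 = 25
χ² = Σ (O − E)² / E
  colored starchy: (27 − 25)² / 25 = 0.1600
  colored waxy: (24 − 25)² / 25 = 0.0400
  colorless starchy: (24 − 25)² / 25 = 0.0400
  colorless waxy: (25 − 25)² / 25 = 0.0000
χ² = 0.1600 + 0.0400 + 0.0400 + 0.0000 = 0.240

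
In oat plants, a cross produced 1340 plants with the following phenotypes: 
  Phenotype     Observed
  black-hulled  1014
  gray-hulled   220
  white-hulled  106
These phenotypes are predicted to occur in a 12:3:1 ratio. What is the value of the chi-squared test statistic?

9.879

The 12:3:1 ratio has 16 parts, so with N = 1340 the expected counts are:
  black-hulled: 1340 × 12/16 = 1005
  gray-hulled: 1340 × 3/16 = 251.25
  white-hulled: 1340 × 1/16 = 83.75
χ² = Σ (O − E)² / E
  black-hulled: (1014 − 1005)² / 1005 = 0.0806
  gray-hulled: (220 − 251.25)² / 251.25 = 3.8868
  white-hulled: (106 − 83.75)² / 83.75 = 5.9112
χ² = 0.0806 + 3.8868 + 5.9112 = 9.8786 ≈ 9.879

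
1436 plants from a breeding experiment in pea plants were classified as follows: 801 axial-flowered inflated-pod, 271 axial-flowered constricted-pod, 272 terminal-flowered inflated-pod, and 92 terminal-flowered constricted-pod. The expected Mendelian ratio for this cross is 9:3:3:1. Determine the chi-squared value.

0.152

The 9:3:3:1 ratio has 16 parts, so with N = 1436 the expected counts are:
  axial-flowered inflated-pod: 1436 × 9/16 = 807.75
  axial-flowered constricted-pod: 1436 × 3/16 = 269.25
  terminal-flowered inflated-pod: 1436 × 3/16 = 269.25
  terminal-flowered constricted-pod: 1436 × 1/16 = 89.75
χ² = Σ (O − E)² / E
  axial-flowered inflated-pod: (801 − 807.75)² / 807.75 = 0.0564
  axial-flowered constricted-pod: (271 − 269.25)² / 269.25 = 0.0114
  terminal-flowered inflated-pod: (272 − 269.25)² / 269.25 = 0.0281
  terminal-flowered constricted-pod: (92 − 89.75)² / 89.75 = 0.0564
χ² = 0.0564 + 0.0114 + 0.0281 + 0.0564 = 0.1523 ≈ 0.152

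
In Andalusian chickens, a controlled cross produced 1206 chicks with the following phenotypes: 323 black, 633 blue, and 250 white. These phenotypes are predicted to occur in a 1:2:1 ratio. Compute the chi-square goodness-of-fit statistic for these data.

11.823

Total ratio parts = 4. Expected numbers out of 1206:
  black: 1206 × 1/4 = 301.5
  blue: 1206 × 2/4 = 603
  white: 1206 × 1/4 = 301.5
χ² = Σ (O − E)² / E
  black: (323 − 301.5)² / 301.5 = 1.5332
  blue: (633 − 603)² / 603 = 1.4925
  white: (250 − 301.5)² / 301.5 = 8.7968
χ² = 1.5332 + 1.4925 + 8.7968 = 11.8225 ≈ 11.823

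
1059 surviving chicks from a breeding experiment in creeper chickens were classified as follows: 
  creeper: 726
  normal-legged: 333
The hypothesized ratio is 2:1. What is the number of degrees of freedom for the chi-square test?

A goodness-of-fit test with 2 phenotype classes has df = 2 − 1 = 1.

1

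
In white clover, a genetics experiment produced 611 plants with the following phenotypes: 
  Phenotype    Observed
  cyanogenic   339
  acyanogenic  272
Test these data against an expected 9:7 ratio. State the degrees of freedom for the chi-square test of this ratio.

A goodness-of-fit test with 2 phenotype classes has df = 2 − 1 = 1.

1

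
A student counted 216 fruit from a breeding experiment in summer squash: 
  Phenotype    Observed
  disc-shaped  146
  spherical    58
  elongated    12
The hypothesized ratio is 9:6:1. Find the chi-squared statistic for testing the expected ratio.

Expected counts for N = 216 under a 9:6:1 ratio (total parts = 16):
  disc-shaped: 216 × 9/16 = 121.5
  spherical: 216 × 6/16 = 81
  elongated: 216 × 1/16 = 13.5
χ² = Σ (O − E)² / E
  disc-shaped: (146 − 121.5)² / 121.5 = 4.9403
  spherical: (58 − 81)² / 81 = 6.5309
  elongated: (12 − 13.5)² / 13.5 = 0.1667
χ² = 4.9403 + 6.5309 + 0.1667 = 11.6379 ≈ 11.638

11.638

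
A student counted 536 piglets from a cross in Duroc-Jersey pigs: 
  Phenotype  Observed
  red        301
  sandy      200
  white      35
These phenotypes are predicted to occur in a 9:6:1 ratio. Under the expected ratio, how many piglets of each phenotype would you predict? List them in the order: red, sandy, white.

301.5, 201, 33.5

Under the 9:6:1 hypothesis (Σ ratio = 16, N = 536):
  red: 536 × 9/16 = 301.5
  sandy: 536 × 6/16 = 201
  white: 536 × 1/16 = 33.5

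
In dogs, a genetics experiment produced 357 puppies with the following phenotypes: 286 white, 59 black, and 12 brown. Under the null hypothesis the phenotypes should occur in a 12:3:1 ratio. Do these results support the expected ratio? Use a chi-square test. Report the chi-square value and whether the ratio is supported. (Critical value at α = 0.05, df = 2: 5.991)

6.951; not consistent

Total ratio parts = 16. Expected numbers out of 357:
  white: 357 × 12/16 = 267.75
  black: 357 × 3/16 = 66.9375
  brown: 357 × 1/16 = 22.3125
χ² = Σ (O − E)² / E
  white: (286 − 267.75)² / 267.75 = 1.2439
  black: (59 − 66.9375)² / 66.9375 = 0.9412
  brown: (12 − 22.3125)² / 22.3125 = 4.7663
χ² = 1.2439 + 0.9412 + 4.7663 = 6.9514 ≈ 6.951
Degrees of freedom = 3 − 1 = 2; critical value at α = 0.05 is 5.991.
Since 6.951 > 5.991, we reject the null hypothesis — the data do not fit the 12:3:1 ratio.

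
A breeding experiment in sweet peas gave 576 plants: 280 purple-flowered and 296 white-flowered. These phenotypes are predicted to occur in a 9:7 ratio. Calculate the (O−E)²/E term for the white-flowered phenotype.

7.683

Total ratio parts = 16. Expected numbers out of 576:
  purple-flowered: 576 × 9/16 = 324
  white-flowered: 576 × 7/16 = 252
Contribution of white-flowered: (296 − 252)² / 252 = 7.6825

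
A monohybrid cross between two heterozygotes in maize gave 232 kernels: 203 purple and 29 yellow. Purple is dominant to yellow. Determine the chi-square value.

For a monohybrid cross between heterozygotes with complete dominance, the expected phenotypic ratio is 3:1.
The 3:1 ratio has 4 parts, so with N = 232 the expected counts are:
  purple: 232 × 3/4 = 174
  yellow: 232 × 1/4 = 58
χ² = Σ (O − E)² / E
  purple: (203 − 174)² / 174 = 4.8333
  yellow: (29 − 58)² / 58 = 14.5000
χ² = 4.8333 + 14.5000 = 19.3333 ≈ 19.333

19.333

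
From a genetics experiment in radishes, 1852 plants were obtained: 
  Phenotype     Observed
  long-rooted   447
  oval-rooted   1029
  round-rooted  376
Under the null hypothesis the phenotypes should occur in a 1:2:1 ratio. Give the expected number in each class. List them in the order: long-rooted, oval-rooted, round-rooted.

463, 926, 463

The 1:2:1 ratio has 4 parts, so with N = 1852 the expected counts are:
  long-rooted: 1852 × 1/4 = 463
  oval-rooted: 1852 × 2/4 = 926
  round-rooted: 1852 × 1/4 = 463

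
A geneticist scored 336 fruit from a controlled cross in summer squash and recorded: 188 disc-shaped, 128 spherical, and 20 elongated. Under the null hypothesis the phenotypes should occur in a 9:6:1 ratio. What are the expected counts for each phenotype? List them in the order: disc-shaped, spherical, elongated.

189, 126, 21

Expected counts for N = 336 under a 9:6:1 ratio (total parts = 16):
  disc-shaped: 336 × 9/16 = 189
  spherical: 336 × 6/16 = 126
  elongated: 336 × 1/16 = 21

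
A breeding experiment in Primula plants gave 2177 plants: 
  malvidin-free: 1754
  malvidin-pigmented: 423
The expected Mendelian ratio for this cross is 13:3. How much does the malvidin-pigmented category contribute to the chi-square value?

0.538

Expected counts for N = 2177 under a 13:3 ratio (total parts = 16):
  malvidin-free: 2177 × 13/16 = 1768.8125
  malvidin-pigmented: 2177 × 3/16 = 408.1875
Contribution of malvidin-pigmented: (423 − 408.1875)² / 408.1875 = 0.5375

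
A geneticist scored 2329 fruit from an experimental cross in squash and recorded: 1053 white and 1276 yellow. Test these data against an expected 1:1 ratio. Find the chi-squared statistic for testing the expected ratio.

Expected counts for N = 2329 under a 1:1 ratio (total parts = 2):
  white: 2329 × 1/2 = 1164.5
  yellow: 2329 × 1/2 = 1164.5
χ² = Σ (O − E)² / E
  white: (1053 − 1164.5)² / 1164.5 = 10.6760
  yellow: (1276 − 1164.5)² / 1164.5 = 10.6760
χ² = 10.6760 + 10.6760 = 21.352

21.352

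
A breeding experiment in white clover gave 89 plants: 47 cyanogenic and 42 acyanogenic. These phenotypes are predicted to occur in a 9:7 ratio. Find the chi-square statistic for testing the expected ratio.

0.428

The 9:7 ratio has 16 parts, so with N = 89 the expected counts are:
  cyanogenic: 89 × 9/16 = 50.0625
  acyanogenic: 89 × 7/16 = 38.9375
χ² = Σ (O − E)² / E
  cyanogenic: (47 − 50.0625)² / 50.0625 = 0.1873
  acyanogenic: (42 − 38.9375)² / 38.9375 = 0.2409
χ² = 0.1873 + 0.2409 = 0.4282 ≈ 0.428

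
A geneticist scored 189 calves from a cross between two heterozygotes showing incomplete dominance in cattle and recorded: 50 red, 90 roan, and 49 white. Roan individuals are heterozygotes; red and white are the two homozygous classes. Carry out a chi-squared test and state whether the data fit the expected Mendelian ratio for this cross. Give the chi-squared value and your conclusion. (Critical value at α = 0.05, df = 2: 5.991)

0.439; consistent

With incomplete dominance, a heterozygote × heterozygote cross gives a 1:2:1 phenotypic ratio.
Under the 1:2:1 hypothesis (Σ ratio = 4, N = 189):
  red: 189 × 1/4 = 47.25
  roan: 189 × 2/4 = 94.5
  white: 189 × 1/4 = 47.25
χ² = Σ (O − E)² / E
  red: (50 − 47.25)² / 47.25 = 0.1601
  roan: (90 − 94.5)² / 94.5 = 0.2143
  white: (49 − 47.25)² / 47.25 = 0.0648
χ² = 0.1601 + 0.2143 + 0.0648 = 0.4392 ≈ 0.439
Degrees of freedom = 3 − 1 = 2; critical value at α = 0.05 is 5.991.
Since 0.439 < 5.991, we fail to reject the null hypothesis — the data are consistent with the 1:2:1 ratio.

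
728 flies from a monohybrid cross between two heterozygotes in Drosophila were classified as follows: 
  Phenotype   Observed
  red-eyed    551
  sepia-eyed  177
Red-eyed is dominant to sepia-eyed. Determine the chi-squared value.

0.183

For a monohybrid cross between heterozygotes with complete dominance, the expected phenotypic ratio is 3:1.
Total ratio parts = 4. Expected numbers out of 728:
  red-eyed: 728 × 3/4 = 546
  sepia-eyed: 728 × 1/4 = 182
χ² = Σ (O − E)² / E
  red-eyed: (551 − 546)² / 546 = 0.0458
  sepia-eyed: (177 − 182)² / 182 = 0.1374
χ² = 0.0458 + 0.1374 = 0.1832 ≈ 0.183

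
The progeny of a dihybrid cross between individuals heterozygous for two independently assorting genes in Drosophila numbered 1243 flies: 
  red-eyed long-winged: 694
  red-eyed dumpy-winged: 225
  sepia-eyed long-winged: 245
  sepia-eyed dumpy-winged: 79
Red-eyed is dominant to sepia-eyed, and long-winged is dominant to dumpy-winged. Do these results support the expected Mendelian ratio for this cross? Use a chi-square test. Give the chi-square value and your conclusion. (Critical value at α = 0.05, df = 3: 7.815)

A dihybrid F₂ with independent assortment and complete dominance at both loci gives a 9:3:3:1 phenotypic ratio.
The 9:3:3:1 ratio has 16 parts, so with N = 1243 the expected counts are:
  red-eyed long-winged: 1243 × 9/16 = 699.1875
  red-eyed dumpy-winged: 1243 × 3/16 = 233.0625
  sepia-eyed long-winged: 1243 × 3/16 = 233.0625
  sepia-eyed dumpy-winged: 1243 × 1/16 = 77.6875
χ² = Σ (O − E)² / E
  red-eyed long-winged: (694 − 699.1875)² / 699.1875 = 0.0385
  red-eyed dumpy-winged: (225 − 233.0625)² / 233.0625 = 0.2789
  sepia-eyed long-winged: (245 − 233.0625)² / 233.0625 = 0.6114
  sepia-eyed dumpy-winged: (79 − 77.6875)² / 77.6875 = 0.0222
χ² = 0.0385 + 0.2789 + 0.6114 + 0.0222 = 0.951
Degrees of freedom = 4 − 1 = 3; critical value at α = 0.05 is 7.815.
Since 0.951 < 7.815, we fail to reject the null hypothesis — the data are consistent with the 9:3:3:1 ratio.

0.951; consistent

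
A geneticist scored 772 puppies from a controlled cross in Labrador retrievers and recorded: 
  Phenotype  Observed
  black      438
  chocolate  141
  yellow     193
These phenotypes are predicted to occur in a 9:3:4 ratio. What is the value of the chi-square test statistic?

0.130

Expected counts for N = 772 under a 9:3:4 ratio (total parts = 16):
  black: 772 × 9/16 = 434.25
  chocolate: 772 × 3/16 = 144.75
  yellow: 772 × 4/16 = 193
χ² = Σ (O − E)² / E
  black: (438 − 434.25)² / 434.25 = 0.0324
  chocolate: (141 − 144.75)² / 144.75 = 0.0972
  yellow: (193 − 193)² / 193 = 0.0000
χ² = 0.0324 + 0.0972 + 0.0000 = 0.1296 ≈ 0.130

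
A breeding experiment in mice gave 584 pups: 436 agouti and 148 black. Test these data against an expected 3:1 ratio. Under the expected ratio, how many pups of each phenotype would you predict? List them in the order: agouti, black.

438, 146

Total ratio parts = 4. Expected numbers out of 584:
  agouti: 584 × 3/4 = 438
  black: 584 × 1/4 = 146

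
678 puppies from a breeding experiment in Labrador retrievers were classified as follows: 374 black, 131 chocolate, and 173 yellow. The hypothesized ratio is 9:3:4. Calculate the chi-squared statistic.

0.333

Expected counts for N = 678 under a 9:3:4 ratio (total parts = 16):
  black: 678 × 9/16 = 381.375
  chocolate: 678 × 3/16 = 127.125
  yellow: 678 × 4/16 = 169.5
χ² = Σ (O − E)² / E
  black: (374 − 381.375)² / 381.375 = 0.1426
  chocolate: (131 − 127.125)² / 127.125 = 0.1181
  yellow: (173 − 169.5)² / 169.5 = 0.0723
χ² = 0.1426 + 0.1181 + 0.0723 = 0.333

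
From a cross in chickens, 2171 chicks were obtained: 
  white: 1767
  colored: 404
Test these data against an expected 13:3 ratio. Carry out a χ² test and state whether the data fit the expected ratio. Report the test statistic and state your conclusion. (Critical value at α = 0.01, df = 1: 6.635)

0.028; consistent

Under the 13:3 hypothesis (Σ ratio = 16, N = 2171):
  white: 2171 × 13/16 = 1763.9375
  colored: 2171 × 3/16 = 407.0625
χ² = Σ (O − E)² / E
  white: (1767 − 1763.9375)² / 1763.9375 = 0.0053
  colored: (404 − 407.0625)² / 407.0625 = 0.0230
χ² = 0.0053 + 0.0230 = 0.0283 ≈ 0.028
Degrees of freedom = 2 − 1 = 1; critical value at α = 0.01 is 6.635.
Since 0.028 < 6.635, we fail to reject the null hypothesis — the data are consistent with the 13:3 ratio.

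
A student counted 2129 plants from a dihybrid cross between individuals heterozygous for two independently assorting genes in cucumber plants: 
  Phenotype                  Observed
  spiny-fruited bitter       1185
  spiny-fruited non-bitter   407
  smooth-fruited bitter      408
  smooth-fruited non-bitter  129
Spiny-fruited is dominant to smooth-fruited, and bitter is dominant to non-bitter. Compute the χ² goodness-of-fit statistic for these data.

0.603

A dihybrid F₂ with independent assortment and complete dominance at both loci gives a 9:3:3:1 phenotypic ratio.
The 9:3:3:1 ratio has 16 parts, so with N = 2129 the expected counts are:
  spiny-fruited bitter: 2129 × 9/16 = 1197.5625
  spiny-fruited non-bitter: 2129 × 3/16 = 399.1875
  smooth-fruited bitter: 2129 × 3/16 = 399.1875
  smooth-fruited non-bitter: 2129 × 1/16 = 133.0625
χ² = Σ (O − E)² / E
  spiny-fruited bitter: (1185 − 1197.5625)² / 1197.5625 = 0.1318
  spiny-fruited non-bitter: (407 − 399.1875)² / 399.1875 = 0.1529
  smooth-fruited bitter: (408 − 399.1875)² / 399.1875 = 0.1945
  smooth-fruited non-bitter: (129 − 133.0625)² / 133.0625 = 0.1240
χ² = 0.1318 + 0.1529 + 0.1945 + 0.1240 = 0.6032 ≈ 0.603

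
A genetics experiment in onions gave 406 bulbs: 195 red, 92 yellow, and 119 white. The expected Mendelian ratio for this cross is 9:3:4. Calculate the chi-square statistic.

The 9:3:4 ratio has 16 parts, so with N = 406 the expected counts are:
  red: 406 × 9/16 = 228.375
  yellow: 406 × 3/16 = 76.125
  white: 406 × 4/16 = 101.5
χ² = Σ (O − E)² / E
  red: (195 − 228.375)² / 228.375 = 4.8775
  yellow: (92 − 76.125)² / 76.125 = 3.3106
  white: (119 − 101.5)² / 101.5 = 3.0172
χ² = 4.8775 + 3.3106 + 3.0172 = 11.2053 ≈ 11.205

11.205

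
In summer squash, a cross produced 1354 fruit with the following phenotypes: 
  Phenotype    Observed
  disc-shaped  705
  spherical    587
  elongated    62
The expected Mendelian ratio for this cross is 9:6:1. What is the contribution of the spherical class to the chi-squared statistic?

The 9:6:1 ratio has 16 parts, so with N = 1354 the expected counts are:
  disc-shaped: 1354 × 9/16 = 761.625
  spherical: 1354 × 6/16 = 507.75
  elongated: 1354 × 1/16 = 84.625
Contribution of spherical: (587 − 507.75)² / 507.75 = 12.3694

12.369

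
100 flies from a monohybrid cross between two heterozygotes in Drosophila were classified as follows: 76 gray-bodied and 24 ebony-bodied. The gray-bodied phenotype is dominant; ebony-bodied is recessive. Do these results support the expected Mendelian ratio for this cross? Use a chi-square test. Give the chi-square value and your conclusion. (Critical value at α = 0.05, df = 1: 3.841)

For a monohybrid cross between heterozygotes with complete dominance, the expected phenotypic ratio is 3:1.
Under the 3:1 hypothesis (Σ ratio = 4, N = 100):
  gray-bodied: 100 × 3/4 = 75
  ebony-bodied: 100 × 1/4 = 25
χ² = Σ (O − E)² / E
  gray-bodied: (76 − 75)² / 75 = 0.0133
  ebony-bodied: (24 − 25)² / 25 = 0.0400
χ² = 0.0133 + 0.0400 = 0.0533 ≈ 0.053
Degrees of freedom = 2 − 1 = 1; critical value at α = 0.05 is 3.841.
Since 0.053 < 3.841, we fail to reject the null hypothesis — the data are consistent with the 3:1 ratio.

0.053; consistent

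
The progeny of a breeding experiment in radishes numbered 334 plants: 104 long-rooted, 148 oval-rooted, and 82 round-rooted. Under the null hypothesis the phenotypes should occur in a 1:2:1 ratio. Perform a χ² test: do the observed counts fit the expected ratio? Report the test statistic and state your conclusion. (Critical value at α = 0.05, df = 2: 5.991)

7.222; not consistent

Total ratio parts = 4. Expected numbers out of 334:
  long-rooted: 334 × 1/4 = 83.5
  oval-rooted: 334 × 2/4 = 167
  round-rooted: 334 × 1/4 = 83.5
χ² = Σ (O − E)² / E
  long-rooted: (104 − 83.5)² / 83.5 = 5.0329
  oval-rooted: (148 − 167)² / 167 = 2.1617
  round-rooted: (82 − 83.5)² / 83.5 = 0.0269
χ² = 5.0329 + 2.1617 + 0.0269 = 7.2215 ≈ 7.222
Degrees of freedom = 3 − 1 = 2; critical value at α = 0.05 is 5.991.
Since 7.222 > 5.991, we reject the null hypothesis — the data do not fit the 1:2:1 ratio.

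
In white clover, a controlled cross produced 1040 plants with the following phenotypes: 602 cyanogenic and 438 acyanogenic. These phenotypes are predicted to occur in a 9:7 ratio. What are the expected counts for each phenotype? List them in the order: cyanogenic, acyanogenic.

585, 455

The 9:7 ratio has 16 parts, so with N = 1040 the expected counts are:
  cyanogenic: 1040 × 9/16 = 585
  acyanogenic: 1040 × 7/16 = 455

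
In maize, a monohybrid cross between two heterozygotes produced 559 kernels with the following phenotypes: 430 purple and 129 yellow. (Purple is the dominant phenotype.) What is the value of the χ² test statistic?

For a monohybrid cross between heterozygotes with complete dominance, the expected phenotypic ratio is 3:1.
Under the 3:1 hypothesis (Σ ratio = 4, N = 559):
  purple: 559 × 3/4 = 419.25
  yellow: 559 × 1/4 = 139.75
χ² = Σ (O − E)² / E
  purple: (430 − 419.25)² / 419.25 = 0.2756
  yellow: (129 − 139.75)² / 139.75 = 0.8269
χ² = 0.2756 + 0.8269 = 1.1025 ≈ 1.103

1.103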